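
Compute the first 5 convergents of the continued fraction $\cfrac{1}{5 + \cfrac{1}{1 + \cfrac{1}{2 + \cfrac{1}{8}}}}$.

0/1, 1/5, 1/6, 3/17, 25/142

Using the convergent recurrence p_i = a_i*p_{i-1} + p_{i-2}, q_i = a_i*q_{i-1} + q_{i-2} with p_{-2}=0, p_{-1}=1, q_{-2}=1, q_{-1}=0:
  i=0: a_0=0, p_0 = 0*1 + 0 = 0, q_0 = 0*0 + 1 = 1.
  i=1: a_1=5, p_1 = 5*0 + 1 = 1, q_1 = 5*1 + 0 = 5.
  i=2: a_2=1, p_2 = 1*1 + 0 = 1, q_2 = 1*5 + 1 = 6.
  i=3: a_3=2, p_3 = 2*1 + 1 = 3, q_3 = 2*6 + 5 = 17.
  i=4: a_4=8, p_4 = 8*3 + 1 = 25, q_4 = 8*17 + 6 = 142.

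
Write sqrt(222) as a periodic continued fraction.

[14; (1, 8, 1, 28)]

Write x_i = (sqrt(222) + m_i)/d_i with (m_0, d_0) = (0, 1). a_0 = floor(sqrt(222)) = 14, since 14^2 = 196 <= 222 < 225 = 15^2.
Iterate m_{i+1} = d_i*a_i - m_i, d_{i+1} = (222 - m_{i+1}^2)/d_i, a_{i+1} = floor((a_0 + m_{i+1})/d_{i+1}):
  m_1 = 1*14 - 0 = 14, d_1 = (222 - 14^2)/1 = 26/1 = 26, a_1 = floor((14 + 14)/26) = 1.
  m_2 = 26*1 - 14 = 12, d_2 = (222 - 12^2)/26 = 78/26 = 3, a_2 = floor((14 + 12)/3) = 8.
  m_3 = 3*8 - 12 = 12, d_3 = (222 - 12^2)/3 = 78/3 = 26, a_3 = floor((14 + 12)/26) = 1.
  m_4 = 26*1 - 12 = 14, d_4 = (222 - 14^2)/26 = 26/26 = 1, a_4 = floor((14 + 14)/1) = 28.
  m_5 = 1*28 - 14 = 14, d_5 = (222 - 14^2)/1 = 26/1 = 26: (m_5, d_5) = (m_1, d_1) = (14, 26), so from here the quotients repeat a_1, ..., a_4; the period length is 4.
Hence the expansion of sqrt(222) is a_0 = 14 followed by the repeating block 1, 8, 1, 28 (period 4).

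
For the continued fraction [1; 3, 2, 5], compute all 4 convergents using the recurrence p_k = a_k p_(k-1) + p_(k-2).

1/1, 4/3, 9/7, 49/38

Using the convergent recurrence p_i = a_i*p_{i-1} + p_{i-2}, q_i = a_i*q_{i-1} + q_{i-2} with p_{-2}=0, p_{-1}=1, q_{-2}=1, q_{-1}=0:
  i=0: a_0=1, p_0 = 1*1 + 0 = 1, q_0 = 1*0 + 1 = 1.
  i=1: a_1=3, p_1 = 3*1 + 1 = 4, q_1 = 3*1 + 0 = 3.
  i=2: a_2=2, p_2 = 2*4 + 1 = 9, q_2 = 2*3 + 1 = 7.
  i=3: a_3=5, p_3 = 5*9 + 4 = 49, q_3 = 5*7 + 3 = 38.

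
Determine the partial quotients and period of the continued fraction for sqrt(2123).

Write x_i = (sqrt(2123) + m_i)/d_i with (m_0, d_0) = (0, 1). a_0 = floor(sqrt(2123)) = 46, since 46^2 = 2116 <= 2123 < 2209 = 47^2.
Iterate m_{i+1} = d_i*a_i - m_i, d_{i+1} = (2123 - m_{i+1}^2)/d_i, a_{i+1} = floor((a_0 + m_{i+1})/d_{i+1}):
  m_1 = 1*46 - 0 = 46, d_1 = (2123 - 46^2)/1 = 7/1 = 7, a_1 = floor((46 + 46)/7) = 13.
  m_2 = 7*13 - 46 = 45, d_2 = (2123 - 45^2)/7 = 98/7 = 14, a_2 = floor((46 + 45)/14) = 6.
  m_3 = 14*6 - 45 = 39, d_3 = (2123 - 39^2)/14 = 602/14 = 43, a_3 = floor((46 + 39)/43) = 1.
  m_4 = 43*1 - 39 = 4, d_4 = (2123 - 4^2)/43 = 2107/43 = 49, a_4 = floor((46 + 4)/49) = 1.
  m_5 = 49*1 - 4 = 45, d_5 = (2123 - 45^2)/49 = 98/49 = 2, a_5 = floor((46 + 45)/2) = 45.
  m_6 = 2*45 - 45 = 45, d_6 = (2123 - 45^2)/2 = 98/2 = 49, a_6 = floor((46 + 45)/49) = 1.
  m_7 = 49*1 - 45 = 4, d_7 = (2123 - 4^2)/49 = 2107/49 = 43, a_7 = floor((46 + 4)/43) = 1.
  m_8 = 43*1 - 4 = 39, d_8 = (2123 - 39^2)/43 = 602/43 = 14, a_8 = floor((46 + 39)/14) = 6.
  m_9 = 14*6 - 39 = 45, d_9 = (2123 - 45^2)/14 = 98/14 = 7, a_9 = floor((46 + 45)/7) = 13.
  m_10 = 7*13 - 45 = 46, d_10 = (2123 - 46^2)/7 = 7/7 = 1, a_10 = floor((46 + 46)/1) = 92.
  m_11 = 1*92 - 46 = 46, d_11 = (2123 - 46^2)/1 = 7/1 = 7: (m_11, d_11) = (m_1, d_1) = (46, 7), so from here the quotients repeat a_1, ..., a_10; the period length is 10.
Hence the expansion of sqrt(2123) is a_0 = 46 followed by the repeating block 13, 6, 1, 1, 45, 1, 1, 6, 13, 92 (period 10).

[46; (13, 6, 1, 1, 45, 1, 1, 6, 13, 92)]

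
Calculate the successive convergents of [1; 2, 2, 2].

1/1, 3/2, 7/5, 17/12

Using the convergent recurrence p_i = a_i*p_{i-1} + p_{i-2}, q_i = a_i*q_{i-1} + q_{i-2} with p_{-2}=0, p_{-1}=1, q_{-2}=1, q_{-1}=0:
  i=0: a_0=1, p_0 = 1*1 + 0 = 1, q_0 = 1*0 + 1 = 1.
  i=1: a_1=2, p_1 = 2*1 + 1 = 3, q_1 = 2*1 + 0 = 2.
  i=2: a_2=2, p_2 = 2*3 + 1 = 7, q_2 = 2*2 + 1 = 5.
  i=3: a_3=2, p_3 = 2*7 + 3 = 17, q_3 = 2*5 + 2 = 12.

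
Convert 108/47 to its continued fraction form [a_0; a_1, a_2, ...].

[2; 3, 2, 1, 4]

Run the Euclidean algorithm on 108 and 47; the successive quotients are the partial quotients a_0, a_1, ... (each step inverts the fractional part left over by the previous one):
  108 = 2*47 + 14, so a_0 = 2.
  47 = 3*14 + 5, so a_1 = 3.
  14 = 2*5 + 4, so a_2 = 2.
  5 = 1*4 + 1, so a_3 = 1.
  4 = 4*1 + 0, so a_4 = 4.
The remainder reaches 0 after 5 divisions, so the expansion has 5 partial quotients, read off in order.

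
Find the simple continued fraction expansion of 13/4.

Run the Euclidean algorithm on 13 and 4; the successive quotients are the partial quotients a_0, a_1, ... (each step inverts the fractional part left over by the previous one):
  13 = 3*4 + 1, so a_0 = 3.
  4 = 4*1 + 0, so a_1 = 4.
The remainder reaches 0 after 2 divisions, so the expansion has 2 partial quotients, read off in order.

[3; 4]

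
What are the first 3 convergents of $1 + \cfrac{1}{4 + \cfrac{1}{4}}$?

1/1, 5/4, 21/17

Using the convergent recurrence p_i = a_i*p_{i-1} + p_{i-2}, q_i = a_i*q_{i-1} + q_{i-2} with p_{-2}=0, p_{-1}=1, q_{-2}=1, q_{-1}=0:
  i=0: a_0=1, p_0 = 1*1 + 0 = 1, q_0 = 1*0 + 1 = 1.
  i=1: a_1=4, p_1 = 4*1 + 1 = 5, q_1 = 4*1 + 0 = 4.
  i=2: a_2=4, p_2 = 4*5 + 1 = 21, q_2 = 4*4 + 1 = 17.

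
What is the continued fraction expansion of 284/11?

Run the Euclidean algorithm on 284 and 11; the successive quotients are the partial quotients a_0, a_1, ... (each step inverts the fractional part left over by the previous one):
  284 = 25*11 + 9, so a_0 = 25.
  11 = 1*9 + 2, so a_1 = 1.
  9 = 4*2 + 1, so a_2 = 4.
  2 = 2*1 + 0, so a_3 = 2.
The remainder reaches 0 after 4 divisions, so the expansion has 4 partial quotients, read off in order.

[25; 1, 4, 2]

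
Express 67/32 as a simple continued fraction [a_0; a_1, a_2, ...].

[2; 10, 1, 2]

Run the Euclidean algorithm on 67 and 32; the successive quotients are the partial quotients a_0, a_1, ... (each step inverts the fractional part left over by the previous one):
  67 = 2*32 + 3, so a_0 = 2.
  32 = 10*3 + 2, so a_1 = 10.
  3 = 1*2 + 1, so a_2 = 1.
  2 = 2*1 + 0, so a_3 = 2.
The remainder reaches 0 after 4 divisions, so the expansion has 4 partial quotients, read off in order.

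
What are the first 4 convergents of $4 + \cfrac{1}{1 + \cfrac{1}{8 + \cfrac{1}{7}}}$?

Using the convergent recurrence p_i = a_i*p_{i-1} + p_{i-2}, q_i = a_i*q_{i-1} + q_{i-2} with p_{-2}=0, p_{-1}=1, q_{-2}=1, q_{-1}=0:
  i=0: a_0=4, p_0 = 4*1 + 0 = 4, q_0 = 4*0 + 1 = 1.
  i=1: a_1=1, p_1 = 1*4 + 1 = 5, q_1 = 1*1 + 0 = 1.
  i=2: a_2=8, p_2 = 8*5 + 4 = 44, q_2 = 8*1 + 1 = 9.
  i=3: a_3=7, p_3 = 7*44 + 5 = 313, q_3 = 7*9 + 1 = 64.

4/1, 5/1, 44/9, 313/64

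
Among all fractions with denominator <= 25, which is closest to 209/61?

Expand x = 209/61 as a continued fraction with the Euclidean algorithm:
  209 = 3*61 + 26, so a_0 = 3.
  61 = 2*26 + 9, so a_1 = 2.
  26 = 2*9 + 8, so a_2 = 2.
  9 = 1*8 + 1, so a_3 = 1.
  8 = 8*1 + 0, so a_4 = 8.
so x = [3; 2, 2, 1, 8].
Convergents (p_i = a_i*p_{i-1} + p_{i-2}, q_i = a_i*q_{i-1} + q_{i-2} with p_{-2}=0, p_{-1}=1, q_{-2}=1, q_{-1}=0), until the denominator exceeds 25:
  i=0: a_0=3, p_0 = 3*1 + 0 = 3, q_0 = 3*0 + 1 = 1.
  i=1: a_1=2, p_1 = 2*3 + 1 = 7, q_1 = 2*1 + 0 = 2.
  i=2: a_2=2, p_2 = 2*7 + 3 = 17, q_2 = 2*2 + 1 = 5.
  i=3: a_3=1, p_3 = 1*17 + 7 = 24, q_3 = 1*5 + 2 = 7.
  i=4: a_4=8, p_4 = 8*24 + 17 = 209, q_4 = 8*7 + 5 = 61.
q_4 = 61 > 25, so the last convergent with denominator <= 25 is p_3/q_3 = 24/7.
The closest fraction with denominator <= 25 is either p_3/q_3 or the intermediate fraction (k*p_3 + p_2)/(k*q_3 + q_2) with the largest k >= 1 whose denominator stays <= 25; these approach x as k grows, and every other convergent or intermediate fraction in range is farther away.
Largest k: floor((25 - q_2)/q_3) = floor((25 - 5)/7) = 2.
That gives (2*24 + 17)/(2*7 + 5) = 65/19.
Compare the errors: |x - 24/7| = |209*7 - 24*61|/(61*7) = 1/427, and |x - 65/19| = |209*19 - 65*61|/(61*19) = 6/1159.
Cross-multiplying, 1*1159 = 1159 < 2562 = 6*427, so 1/427 is smaller: the convergent 24/7 is closer to x than 65/19.

24/7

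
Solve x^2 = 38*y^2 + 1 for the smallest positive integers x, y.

(x, y) = (37, 6)

First expand sqrt(38) as a continued fraction. With x_i = (sqrt(38) + m_i)/d_i and (m_0, d_0) = (0, 1): a_0 = floor(sqrt(38)) = 6, since 6^2 = 36 <= 38 < 49 = 7^2.
Iterate m_{i+1} = d_i*a_i - m_i, d_{i+1} = (38 - m_{i+1}^2)/d_i, a_{i+1} = floor((a_0 + m_{i+1})/d_{i+1}):
  m_1 = 1*6 - 0 = 6, d_1 = (38 - 6^2)/1 = 2/1 = 2, a_1 = floor((6 + 6)/2) = 6.
  m_2 = 2*6 - 6 = 6, d_2 = (38 - 6^2)/2 = 2/2 = 1, a_2 = floor((6 + 6)/1) = 12.
  m_3 = 1*12 - 6 = 6, d_3 = (38 - 6^2)/1 = 2/1 = 2: (m_3, d_3) = (m_1, d_1) = (6, 2), so from here the quotients repeat a_1, a_2; the period length is 2.
So sqrt(38) = [6; (6, 12)] with period length k = 2.
k is even, so the fundamental solution of x^2 - 38y^2 = 1 is (p_{k-1}, q_{k-1}) = (p_1, q_1); compute convergents through index 1.
Convergents (p_i = a_i*p_{i-1} + p_{i-2}, q_i = a_i*q_{i-1} + q_{i-2} with p_{-2}=0, p_{-1}=1, q_{-2}=1, q_{-1}=0):
  i=0: a_0=6, p_0 = 6*1 + 0 = 6, q_0 = 6*0 + 1 = 1.
  i=1: a_1=6, p_1 = 6*6 + 1 = 37, q_1 = 6*1 + 0 = 6.
Check: 37^2 - 38*6^2 = 1369 - 1368 = 1, so (x, y) = (37, 6) solves the equation, and by the theorem it is the least positive solution.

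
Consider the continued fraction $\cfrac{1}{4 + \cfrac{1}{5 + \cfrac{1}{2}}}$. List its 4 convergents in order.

0/1, 1/4, 5/21, 11/46

Using the convergent recurrence p_i = a_i*p_{i-1} + p_{i-2}, q_i = a_i*q_{i-1} + q_{i-2} with p_{-2}=0, p_{-1}=1, q_{-2}=1, q_{-1}=0:
  i=0: a_0=0, p_0 = 0*1 + 0 = 0, q_0 = 0*0 + 1 = 1.
  i=1: a_1=4, p_1 = 4*0 + 1 = 1, q_1 = 4*1 + 0 = 4.
  i=2: a_2=5, p_2 = 5*1 + 0 = 5, q_2 = 5*4 + 1 = 21.
  i=3: a_3=2, p_3 = 2*5 + 1 = 11, q_3 = 2*21 + 4 = 46.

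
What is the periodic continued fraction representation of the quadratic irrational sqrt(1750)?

Write x_i = (sqrt(1750) + m_i)/d_i with (m_0, d_0) = (0, 1). a_0 = floor(sqrt(1750)) = 41, since 41^2 = 1681 <= 1750 < 1764 = 42^2.
Iterate m_{i+1} = d_i*a_i - m_i, d_{i+1} = (1750 - m_{i+1}^2)/d_i, a_{i+1} = floor((a_0 + m_{i+1})/d_{i+1}):
  m_1 = 1*41 - 0 = 41, d_1 = (1750 - 41^2)/1 = 69/1 = 69, a_1 = floor((41 + 41)/69) = 1.
  m_2 = 69*1 - 41 = 28, d_2 = (1750 - 28^2)/69 = 966/69 = 14, a_2 = floor((41 + 28)/14) = 4.
  m_3 = 14*4 - 28 = 28, d_3 = (1750 - 28^2)/14 = 966/14 = 69, a_3 = floor((41 + 28)/69) = 1.
  m_4 = 69*1 - 28 = 41, d_4 = (1750 - 41^2)/69 = 69/69 = 1, a_4 = floor((41 + 41)/1) = 82.
  m_5 = 1*82 - 41 = 41, d_5 = (1750 - 41^2)/1 = 69/1 = 69: (m_5, d_5) = (m_1, d_1) = (41, 69), so from here the quotients repeat a_1, ..., a_4; the period length is 4.
Hence the expansion of sqrt(1750) is a_0 = 41 followed by the repeating block 1, 4, 1, 82 (period 4).

[41; (1, 4, 1, 82)]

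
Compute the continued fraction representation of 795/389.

Run the Euclidean algorithm on 795 and 389; the successive quotients are the partial quotients a_0, a_1, ... (each step inverts the fractional part left over by the previous one):
  795 = 2*389 + 17, so a_0 = 2.
  389 = 22*17 + 15, so a_1 = 22.
  17 = 1*15 + 2, so a_2 = 1.
  15 = 7*2 + 1, so a_3 = 7.
  2 = 2*1 + 0, so a_4 = 2.
The remainder reaches 0 after 5 divisions, so the expansion has 5 partial quotients, read off in order.

[2; 22, 1, 7, 2]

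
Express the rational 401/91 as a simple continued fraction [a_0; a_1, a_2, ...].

Run the Euclidean algorithm on 401 and 91; the successive quotients are the partial quotients a_0, a_1, ... (each step inverts the fractional part left over by the previous one):
  401 = 4*91 + 37, so a_0 = 4.
  91 = 2*37 + 17, so a_1 = 2.
  37 = 2*17 + 3, so a_2 = 2.
  17 = 5*3 + 2, so a_3 = 5.
  3 = 1*2 + 1, so a_4 = 1.
  2 = 2*1 + 0, so a_5 = 2.
The remainder reaches 0 after 6 divisions, so the expansion has 6 partial quotients, read off in order.

[4; 2, 2, 5, 1, 2]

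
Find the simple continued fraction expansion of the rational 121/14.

[8; 1, 1, 1, 4]

Run the Euclidean algorithm on 121 and 14; the successive quotients are the partial quotients a_0, a_1, ... (each step inverts the fractional part left over by the previous one):
  121 = 8*14 + 9, so a_0 = 8.
  14 = 1*9 + 5, so a_1 = 1.
  9 = 1*5 + 4, so a_2 = 1.
  5 = 1*4 + 1, so a_3 = 1.
  4 = 4*1 + 0, so a_4 = 4.
The remainder reaches 0 after 5 divisions, so the expansion has 5 partial quotients, read off in order.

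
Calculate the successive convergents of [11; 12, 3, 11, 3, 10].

Using the convergent recurrence p_i = a_i*p_{i-1} + p_{i-2}, q_i = a_i*q_{i-1} + q_{i-2} with p_{-2}=0, p_{-1}=1, q_{-2}=1, q_{-1}=0:
  i=0: a_0=11, p_0 = 11*1 + 0 = 11, q_0 = 11*0 + 1 = 1.
  i=1: a_1=12, p_1 = 12*11 + 1 = 133, q_1 = 12*1 + 0 = 12.
  i=2: a_2=3, p_2 = 3*133 + 11 = 410, q_2 = 3*12 + 1 = 37.
  i=3: a_3=11, p_3 = 11*410 + 133 = 4643, q_3 = 11*37 + 12 = 419.
  i=4: a_4=3, p_4 = 3*4643 + 410 = 14339, q_4 = 3*419 + 37 = 1294.
  i=5: a_5=10, p_5 = 10*14339 + 4643 = 148033, q_5 = 10*1294 + 419 = 13359.

11/1, 133/12, 410/37, 4643/419, 14339/1294, 148033/13359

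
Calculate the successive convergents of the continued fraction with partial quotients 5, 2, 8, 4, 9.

Using the convergent recurrence p_i = a_i*p_{i-1} + p_{i-2}, q_i = a_i*q_{i-1} + q_{i-2} with p_{-2}=0, p_{-1}=1, q_{-2}=1, q_{-1}=0:
  i=0: a_0=5, p_0 = 5*1 + 0 = 5, q_0 = 5*0 + 1 = 1.
  i=1: a_1=2, p_1 = 2*5 + 1 = 11, q_1 = 2*1 + 0 = 2.
  i=2: a_2=8, p_2 = 8*11 + 5 = 93, q_2 = 8*2 + 1 = 17.
  i=3: a_3=4, p_3 = 4*93 + 11 = 383, q_3 = 4*17 + 2 = 70.
  i=4: a_4=9, p_4 = 9*383 + 93 = 3540, q_4 = 9*70 + 17 = 647.

5/1, 11/2, 93/17, 383/70, 3540/647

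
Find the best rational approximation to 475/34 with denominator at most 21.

Expand x = 475/34 as a continued fraction with the Euclidean algorithm:
  475 = 13*34 + 33, so a_0 = 13.
  34 = 1*33 + 1, so a_1 = 1.
  33 = 33*1 + 0, so a_2 = 33.
so x = [13; 1, 33].
Convergents (p_i = a_i*p_{i-1} + p_{i-2}, q_i = a_i*q_{i-1} + q_{i-2} with p_{-2}=0, p_{-1}=1, q_{-2}=1, q_{-1}=0), until the denominator exceeds 21:
  i=0: a_0=13, p_0 = 13*1 + 0 = 13, q_0 = 13*0 + 1 = 1.
  i=1: a_1=1, p_1 = 1*13 + 1 = 14, q_1 = 1*1 + 0 = 1.
  i=2: a_2=33, p_2 = 33*14 + 13 = 475, q_2 = 33*1 + 1 = 34.
q_2 = 34 > 21, so the last convergent with denominator <= 21 is p_1/q_1 = 14/1.
The closest fraction with denominator <= 21 is either p_1/q_1 or the intermediate fraction (k*p_1 + p_0)/(k*q_1 + q_0) with the largest k >= 1 whose denominator stays <= 21; these approach x as k grows, and every other convergent or intermediate fraction in range is farther away.
Largest k: floor((21 - q_0)/q_1) = floor((21 - 1)/1) = 20.
That gives (20*14 + 13)/(20*1 + 1) = 293/21.
Compare the errors: |x - 14/1| = |475*1 - 14*34|/(34*1) = 1/34, and |x - 293/21| = |475*21 - 293*34|/(34*21) = 13/714.
Cross-multiplying, 13*34 = 442 < 714 = 1*714, so 13/714 is smaller: the intermediate fraction 293/21 is closer to x than 14/1.

293/21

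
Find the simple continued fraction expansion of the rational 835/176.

[4; 1, 2, 1, 10, 4]

Run the Euclidean algorithm on 835 and 176; the successive quotients are the partial quotients a_0, a_1, ... (each step inverts the fractional part left over by the previous one):
  835 = 4*176 + 131, so a_0 = 4.
  176 = 1*131 + 45, so a_1 = 1.
  131 = 2*45 + 41, so a_2 = 2.
  45 = 1*41 + 4, so a_3 = 1.
  41 = 10*4 + 1, so a_4 = 10.
  4 = 4*1 + 0, so a_5 = 4.
The remainder reaches 0 after 6 divisions, so the expansion has 6 partial quotients, read off in order.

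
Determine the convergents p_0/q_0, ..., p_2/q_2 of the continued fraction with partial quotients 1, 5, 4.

1/1, 6/5, 25/21

Using the convergent recurrence p_i = a_i*p_{i-1} + p_{i-2}, q_i = a_i*q_{i-1} + q_{i-2} with p_{-2}=0, p_{-1}=1, q_{-2}=1, q_{-1}=0:
  i=0: a_0=1, p_0 = 1*1 + 0 = 1, q_0 = 1*0 + 1 = 1.
  i=1: a_1=5, p_1 = 5*1 + 1 = 6, q_1 = 5*1 + 0 = 5.
  i=2: a_2=4, p_2 = 4*6 + 1 = 25, q_2 = 4*5 + 1 = 21.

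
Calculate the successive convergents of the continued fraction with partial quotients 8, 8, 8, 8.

Using the convergent recurrence p_i = a_i*p_{i-1} + p_{i-2}, q_i = a_i*q_{i-1} + q_{i-2} with p_{-2}=0, p_{-1}=1, q_{-2}=1, q_{-1}=0:
  i=0: a_0=8, p_0 = 8*1 + 0 = 8, q_0 = 8*0 + 1 = 1.
  i=1: a_1=8, p_1 = 8*8 + 1 = 65, q_1 = 8*1 + 0 = 8.
  i=2: a_2=8, p_2 = 8*65 + 8 = 528, q_2 = 8*8 + 1 = 65.
  i=3: a_3=8, p_3 = 8*528 + 65 = 4289, q_3 = 8*65 + 8 = 528.

8/1, 65/8, 528/65, 4289/528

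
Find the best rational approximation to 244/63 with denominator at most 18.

31/8

Expand x = 244/63 as a continued fraction with the Euclidean algorithm:
  244 = 3*63 + 55, so a_0 = 3.
  63 = 1*55 + 8, so a_1 = 1.
  55 = 6*8 + 7, so a_2 = 6.
  8 = 1*7 + 1, so a_3 = 1.
  7 = 7*1 + 0, so a_4 = 7.
so x = [3; 1, 6, 1, 7].
Convergents (p_i = a_i*p_{i-1} + p_{i-2}, q_i = a_i*q_{i-1} + q_{i-2} with p_{-2}=0, p_{-1}=1, q_{-2}=1, q_{-1}=0), until the denominator exceeds 18:
  i=0: a_0=3, p_0 = 3*1 + 0 = 3, q_0 = 3*0 + 1 = 1.
  i=1: a_1=1, p_1 = 1*3 + 1 = 4, q_1 = 1*1 + 0 = 1.
  i=2: a_2=6, p_2 = 6*4 + 3 = 27, q_2 = 6*1 + 1 = 7.
  i=3: a_3=1, p_3 = 1*27 + 4 = 31, q_3 = 1*7 + 1 = 8.
  i=4: a_4=7, p_4 = 7*31 + 27 = 244, q_4 = 7*8 + 7 = 63.
q_4 = 63 > 18, so the last convergent with denominator <= 18 is p_3/q_3 = 31/8.
The closest fraction with denominator <= 18 is either p_3/q_3 or the intermediate fraction (k*p_3 + p_2)/(k*q_3 + q_2) with the largest k >= 1 whose denominator stays <= 18; these approach x as k grows, and every other convergent or intermediate fraction in range is farther away.
Largest k: floor((18 - q_2)/q_3) = floor((18 - 7)/8) = 1.
That gives (1*31 + 27)/(1*8 + 7) = 58/15.
Compare the errors: |x - 31/8| = |244*8 - 31*63|/(63*8) = 1/504, and |x - 58/15| = |244*15 - 58*63|/(63*15) = 6/945.
Cross-multiplying, 1*945 = 945 < 3024 = 6*504, so 1/504 is smaller: the convergent 31/8 is closer to x than 58/15.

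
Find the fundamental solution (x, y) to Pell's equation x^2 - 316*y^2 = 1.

(x, y) = (12799, 720)

First expand sqrt(316) as a continued fraction. With x_i = (sqrt(316) + m_i)/d_i and (m_0, d_0) = (0, 1): a_0 = floor(sqrt(316)) = 17, since 17^2 = 289 <= 316 < 324 = 18^2.
Iterate m_{i+1} = d_i*a_i - m_i, d_{i+1} = (316 - m_{i+1}^2)/d_i, a_{i+1} = floor((a_0 + m_{i+1})/d_{i+1}):
  m_1 = 1*17 - 0 = 17, d_1 = (316 - 17^2)/1 = 27/1 = 27, a_1 = floor((17 + 17)/27) = 1.
  m_2 = 27*1 - 17 = 10, d_2 = (316 - 10^2)/27 = 216/27 = 8, a_2 = floor((17 + 10)/8) = 3.
  m_3 = 8*3 - 10 = 14, d_3 = (316 - 14^2)/8 = 120/8 = 15, a_3 = floor((17 + 14)/15) = 2.
  m_4 = 15*2 - 14 = 16, d_4 = (316 - 16^2)/15 = 60/15 = 4, a_4 = floor((17 + 16)/4) = 8.
  m_5 = 4*8 - 16 = 16, d_5 = (316 - 16^2)/4 = 60/4 = 15, a_5 = floor((17 + 16)/15) = 2.
  m_6 = 15*2 - 16 = 14, d_6 = (316 - 14^2)/15 = 120/15 = 8, a_6 = floor((17 + 14)/8) = 3.
  m_7 = 8*3 - 14 = 10, d_7 = (316 - 10^2)/8 = 216/8 = 27, a_7 = floor((17 + 10)/27) = 1.
  m_8 = 27*1 - 10 = 17, d_8 = (316 - 17^2)/27 = 27/27 = 1, a_8 = floor((17 + 17)/1) = 34.
  m_9 = 1*34 - 17 = 17, d_9 = (316 - 17^2)/1 = 27/1 = 27: (m_9, d_9) = (m_1, d_1) = (17, 27), so from here the quotients repeat a_1, ..., a_8; the period length is 8.
So sqrt(316) = [17; (1, 3, 2, 8, 2, 3, 1, 34)] with period length k = 8.
k is even, so the fundamental solution of x^2 - 316y^2 = 1 is (p_{k-1}, q_{k-1}) = (p_7, q_7); compute convergents through index 7.
Convergents (p_i = a_i*p_{i-1} + p_{i-2}, q_i = a_i*q_{i-1} + q_{i-2} with p_{-2}=0, p_{-1}=1, q_{-2}=1, q_{-1}=0):
  i=0: a_0=17, p_0 = 17*1 + 0 = 17, q_0 = 17*0 + 1 = 1.
  i=1: a_1=1, p_1 = 1*17 + 1 = 18, q_1 = 1*1 + 0 = 1.
  i=2: a_2=3, p_2 = 3*18 + 17 = 71, q_2 = 3*1 + 1 = 4.
  i=3: a_3=2, p_3 = 2*71 + 18 = 160, q_3 = 2*4 + 1 = 9.
  i=4: a_4=8, p_4 = 8*160 + 71 = 1351, q_4 = 8*9 + 4 = 76.
  i=5: a_5=2, p_5 = 2*1351 + 160 = 2862, q_5 = 2*76 + 9 = 161.
  i=6: a_6=3, p_6 = 3*2862 + 1351 = 9937, q_6 = 3*161 + 76 = 559.
  i=7: a_7=1, p_7 = 1*9937 + 2862 = 12799, q_7 = 1*559 + 161 = 720.
Check: 12799^2 - 316*720^2 = 163814401 - 163814400 = 1, so (x, y) = (12799, 720) solves the equation, and by the theorem it is the least positive solution.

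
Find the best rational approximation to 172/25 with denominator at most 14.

55/8

Expand x = 172/25 as a continued fraction with the Euclidean algorithm:
  172 = 6*25 + 22, so a_0 = 6.
  25 = 1*22 + 3, so a_1 = 1.
  22 = 7*3 + 1, so a_2 = 7.
  3 = 3*1 + 0, so a_3 = 3.
so x = [6; 1, 7, 3].
Convergents (p_i = a_i*p_{i-1} + p_{i-2}, q_i = a_i*q_{i-1} + q_{i-2} with p_{-2}=0, p_{-1}=1, q_{-2}=1, q_{-1}=0), until the denominator exceeds 14:
  i=0: a_0=6, p_0 = 6*1 + 0 = 6, q_0 = 6*0 + 1 = 1.
  i=1: a_1=1, p_1 = 1*6 + 1 = 7, q_1 = 1*1 + 0 = 1.
  i=2: a_2=7, p_2 = 7*7 + 6 = 55, q_2 = 7*1 + 1 = 8.
  i=3: a_3=3, p_3 = 3*55 + 7 = 172, q_3 = 3*8 + 1 = 25.
q_3 = 25 > 14, so the last convergent with denominator <= 14 is p_2/q_2 = 55/8.
The closest fraction with denominator <= 14 is either p_2/q_2 or the intermediate fraction (k*p_2 + p_1)/(k*q_2 + q_1) with the largest k >= 1 whose denominator stays <= 14; these approach x as k grows, and every other convergent or intermediate fraction in range is farther away.
Largest k: floor((14 - q_1)/q_2) = floor((14 - 1)/8) = 1.
That gives (1*55 + 7)/(1*8 + 1) = 62/9.
Compare the errors: |x - 55/8| = |172*8 - 55*25|/(25*8) = 1/200, and |x - 62/9| = |172*9 - 62*25|/(25*9) = 2/225.
Cross-multiplying, 1*225 = 225 < 400 = 2*200, so 1/200 is smaller: the convergent 55/8 is closer to x than 62/9.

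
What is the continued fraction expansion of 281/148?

[1; 1, 8, 1, 6, 2]

Run the Euclidean algorithm on 281 and 148; the successive quotients are the partial quotients a_0, a_1, ... (each step inverts the fractional part left over by the previous one):
  281 = 1*148 + 133, so a_0 = 1.
  148 = 1*133 + 15, so a_1 = 1.
  133 = 8*15 + 13, so a_2 = 8.
  15 = 1*13 + 2, so a_3 = 1.
  13 = 6*2 + 1, so a_4 = 6.
  2 = 2*1 + 0, so a_5 = 2.
The remainder reaches 0 after 6 divisions, so the expansion has 6 partial quotients, read off in order.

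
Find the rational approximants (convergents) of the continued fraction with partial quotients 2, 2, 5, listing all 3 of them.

Using the convergent recurrence p_i = a_i*p_{i-1} + p_{i-2}, q_i = a_i*q_{i-1} + q_{i-2} with p_{-2}=0, p_{-1}=1, q_{-2}=1, q_{-1}=0:
  i=0: a_0=2, p_0 = 2*1 + 0 = 2, q_0 = 2*0 + 1 = 1.
  i=1: a_1=2, p_1 = 2*2 + 1 = 5, q_1 = 2*1 + 0 = 2.
  i=2: a_2=5, p_2 = 5*5 + 2 = 27, q_2 = 5*2 + 1 = 11.

2/1, 5/2, 27/11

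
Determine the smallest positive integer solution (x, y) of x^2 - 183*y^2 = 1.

First expand sqrt(183) as a continued fraction. With x_i = (sqrt(183) + m_i)/d_i and (m_0, d_0) = (0, 1): a_0 = floor(sqrt(183)) = 13, since 13^2 = 169 <= 183 < 196 = 14^2.
Iterate m_{i+1} = d_i*a_i - m_i, d_{i+1} = (183 - m_{i+1}^2)/d_i, a_{i+1} = floor((a_0 + m_{i+1})/d_{i+1}):
  m_1 = 1*13 - 0 = 13, d_1 = (183 - 13^2)/1 = 14/1 = 14, a_1 = floor((13 + 13)/14) = 1.
  m_2 = 14*1 - 13 = 1, d_2 = (183 - 1^2)/14 = 182/14 = 13, a_2 = floor((13 + 1)/13) = 1.
  m_3 = 13*1 - 1 = 12, d_3 = (183 - 12^2)/13 = 39/13 = 3, a_3 = floor((13 + 12)/3) = 8.
  m_4 = 3*8 - 12 = 12, d_4 = (183 - 12^2)/3 = 39/3 = 13, a_4 = floor((13 + 12)/13) = 1.
  m_5 = 13*1 - 12 = 1, d_5 = (183 - 1^2)/13 = 182/13 = 14, a_5 = floor((13 + 1)/14) = 1.
  m_6 = 14*1 - 1 = 13, d_6 = (183 - 13^2)/14 = 14/14 = 1, a_6 = floor((13 + 13)/1) = 26.
  m_7 = 1*26 - 13 = 13, d_7 = (183 - 13^2)/1 = 14/1 = 14: (m_7, d_7) = (m_1, d_1) = (13, 14), so from here the quotients repeat a_1, ..., a_6; the period length is 6.
So sqrt(183) = [13; (1, 1, 8, 1, 1, 26)] with period length k = 6.
k is even, so the fundamental solution of x^2 - 183y^2 = 1 is (p_{k-1}, q_{k-1}) = (p_5, q_5); compute convergents through index 5.
Convergents (p_i = a_i*p_{i-1} + p_{i-2}, q_i = a_i*q_{i-1} + q_{i-2} with p_{-2}=0, p_{-1}=1, q_{-2}=1, q_{-1}=0):
  i=0: a_0=13, p_0 = 13*1 + 0 = 13, q_0 = 13*0 + 1 = 1.
  i=1: a_1=1, p_1 = 1*13 + 1 = 14, q_1 = 1*1 + 0 = 1.
  i=2: a_2=1, p_2 = 1*14 + 13 = 27, q_2 = 1*1 + 1 = 2.
  i=3: a_3=8, p_3 = 8*27 + 14 = 230, q_3 = 8*2 + 1 = 17.
  i=4: a_4=1, p_4 = 1*230 + 27 = 257, q_4 = 1*17 + 2 = 19.
  i=5: a_5=1, p_5 = 1*257 + 230 = 487, q_5 = 1*19 + 17 = 36.
Check: 487^2 - 183*36^2 = 237169 - 237168 = 1, so (x, y) = (487, 36) solves the equation, and by the theorem it is the least positive solution.

(x, y) = (487, 36)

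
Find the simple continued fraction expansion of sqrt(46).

[6; (1, 3, 1, 1, 2, 6, 2, 1, 1, 3, 1, 12)]

Write x_i = (sqrt(46) + m_i)/d_i with (m_0, d_0) = (0, 1). a_0 = floor(sqrt(46)) = 6, since 6^2 = 36 <= 46 < 49 = 7^2.
Iterate m_{i+1} = d_i*a_i - m_i, d_{i+1} = (46 - m_{i+1}^2)/d_i, a_{i+1} = floor((a_0 + m_{i+1})/d_{i+1}):
  m_1 = 1*6 - 0 = 6, d_1 = (46 - 6^2)/1 = 10/1 = 10, a_1 = floor((6 + 6)/10) = 1.
  m_2 = 10*1 - 6 = 4, d_2 = (46 - 4^2)/10 = 30/10 = 3, a_2 = floor((6 + 4)/3) = 3.
  m_3 = 3*3 - 4 = 5, d_3 = (46 - 5^2)/3 = 21/3 = 7, a_3 = floor((6 + 5)/7) = 1.
  m_4 = 7*1 - 5 = 2, d_4 = (46 - 2^2)/7 = 42/7 = 6, a_4 = floor((6 + 2)/6) = 1.
  m_5 = 6*1 - 2 = 4, d_5 = (46 - 4^2)/6 = 30/6 = 5, a_5 = floor((6 + 4)/5) = 2.
  m_6 = 5*2 - 4 = 6, d_6 = (46 - 6^2)/5 = 10/5 = 2, a_6 = floor((6 + 6)/2) = 6.
  m_7 = 2*6 - 6 = 6, d_7 = (46 - 6^2)/2 = 10/2 = 5, a_7 = floor((6 + 6)/5) = 2.
  m_8 = 5*2 - 6 = 4, d_8 = (46 - 4^2)/5 = 30/5 = 6, a_8 = floor((6 + 4)/6) = 1.
  m_9 = 6*1 - 4 = 2, d_9 = (46 - 2^2)/6 = 42/6 = 7, a_9 = floor((6 + 2)/7) = 1.
  m_10 = 7*1 - 2 = 5, d_10 = (46 - 5^2)/7 = 21/7 = 3, a_10 = floor((6 + 5)/3) = 3.
  m_11 = 3*3 - 5 = 4, d_11 = (46 - 4^2)/3 = 30/3 = 10, a_11 = floor((6 + 4)/10) = 1.
  m_12 = 10*1 - 4 = 6, d_12 = (46 - 6^2)/10 = 10/10 = 1, a_12 = floor((6 + 6)/1) = 12.
  m_13 = 1*12 - 6 = 6, d_13 = (46 - 6^2)/1 = 10/1 = 10: (m_13, d_13) = (m_1, d_1) = (6, 10), so from here the quotients repeat a_1, ..., a_12; the period length is 12.
Hence the expansion of sqrt(46) is a_0 = 6 followed by the repeating block 1, 3, 1, 1, 2, 6, 2, 1, 1, 3, 1, 12 (period 12).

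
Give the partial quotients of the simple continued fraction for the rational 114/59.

Run the Euclidean algorithm on 114 and 59; the successive quotients are the partial quotients a_0, a_1, ... (each step inverts the fractional part left over by the previous one):
  114 = 1*59 + 55, so a_0 = 1.
  59 = 1*55 + 4, so a_1 = 1.
  55 = 13*4 + 3, so a_2 = 13.
  4 = 1*3 + 1, so a_3 = 1.
  3 = 3*1 + 0, so a_4 = 3.
The remainder reaches 0 after 5 divisions, so the expansion has 5 partial quotients, read off in order.

[1; 1, 13, 1, 3]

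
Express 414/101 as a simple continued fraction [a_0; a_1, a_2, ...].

Run the Euclidean algorithm on 414 and 101; the successive quotients are the partial quotients a_0, a_1, ... (each step inverts the fractional part left over by the previous one):
  414 = 4*101 + 10, so a_0 = 4.
  101 = 10*10 + 1, so a_1 = 10.
  10 = 10*1 + 0, so a_2 = 10.
The remainder reaches 0 after 3 divisions, so the expansion has 3 partial quotients, read off in order.

[4; 10, 10]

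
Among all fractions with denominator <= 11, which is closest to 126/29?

13/3

Expand x = 126/29 as a continued fraction with the Euclidean algorithm:
  126 = 4*29 + 10, so a_0 = 4.
  29 = 2*10 + 9, so a_1 = 2.
  10 = 1*9 + 1, so a_2 = 1.
  9 = 9*1 + 0, so a_3 = 9.
so x = [4; 2, 1, 9].
Convergents (p_i = a_i*p_{i-1} + p_{i-2}, q_i = a_i*q_{i-1} + q_{i-2} with p_{-2}=0, p_{-1}=1, q_{-2}=1, q_{-1}=0), until the denominator exceeds 11:
  i=0: a_0=4, p_0 = 4*1 + 0 = 4, q_0 = 4*0 + 1 = 1.
  i=1: a_1=2, p_1 = 2*4 + 1 = 9, q_1 = 2*1 + 0 = 2.
  i=2: a_2=1, p_2 = 1*9 + 4 = 13, q_2 = 1*2 + 1 = 3.
  i=3: a_3=9, p_3 = 9*13 + 9 = 126, q_3 = 9*3 + 2 = 29.
q_3 = 29 > 11, so the last convergent with denominator <= 11 is p_2/q_2 = 13/3.
The closest fraction with denominator <= 11 is either p_2/q_2 or the intermediate fraction (k*p_2 + p_1)/(k*q_2 + q_1) with the largest k >= 1 whose denominator stays <= 11; these approach x as k grows, and every other convergent or intermediate fraction in range is farther away.
Largest k: floor((11 - q_1)/q_2) = floor((11 - 2)/3) = 3.
That gives (3*13 + 9)/(3*3 + 2) = 48/11.
Compare the errors: |x - 13/3| = |126*3 - 13*29|/(29*3) = 1/87, and |x - 48/11| = |126*11 - 48*29|/(29*11) = 6/319.
Cross-multiplying, 1*319 = 319 < 522 = 6*87, so 1/87 is smaller: the convergent 13/3 is closer to x than 48/11.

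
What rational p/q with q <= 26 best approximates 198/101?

Expand x = 198/101 as a continued fraction with the Euclidean algorithm:
  198 = 1*101 + 97, so a_0 = 1.
  101 = 1*97 + 4, so a_1 = 1.
  97 = 24*4 + 1, so a_2 = 24.
  4 = 4*1 + 0, so a_3 = 4.
so x = [1; 1, 24, 4].
Convergents (p_i = a_i*p_{i-1} + p_{i-2}, q_i = a_i*q_{i-1} + q_{i-2} with p_{-2}=0, p_{-1}=1, q_{-2}=1, q_{-1}=0), until the denominator exceeds 26:
  i=0: a_0=1, p_0 = 1*1 + 0 = 1, q_0 = 1*0 + 1 = 1.
  i=1: a_1=1, p_1 = 1*1 + 1 = 2, q_1 = 1*1 + 0 = 1.
  i=2: a_2=24, p_2 = 24*2 + 1 = 49, q_2 = 24*1 + 1 = 25.
  i=3: a_3=4, p_3 = 4*49 + 2 = 198, q_3 = 4*25 + 1 = 101.
q_3 = 101 > 26, so the last convergent with denominator <= 26 is p_2/q_2 = 49/25.
The closest fraction with denominator <= 26 is either p_2/q_2 or the intermediate fraction (k*p_2 + p_1)/(k*q_2 + q_1) with the largest k >= 1 whose denominator stays <= 26; these approach x as k grows, and every other convergent or intermediate fraction in range is farther away.
Largest k: floor((26 - q_1)/q_2) = floor((26 - 1)/25) = 1.
That gives (1*49 + 2)/(1*25 + 1) = 51/26.
Compare the errors: |x - 49/25| = |198*25 - 49*101|/(101*25) = 1/2525, and |x - 51/26| = |198*26 - 51*101|/(101*26) = 3/2626.
Cross-multiplying, 1*2626 = 2626 < 7575 = 3*2525, so 1/2525 is smaller: the convergent 49/25 is closer to x than 51/26.

49/25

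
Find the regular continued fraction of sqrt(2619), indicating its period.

[51; (5, 1, 2, 11, 51, 11, 2, 1, 5, 102)]

Write x_i = (sqrt(2619) + m_i)/d_i with (m_0, d_0) = (0, 1). a_0 = floor(sqrt(2619)) = 51, since 51^2 = 2601 <= 2619 < 2704 = 52^2.
Iterate m_{i+1} = d_i*a_i - m_i, d_{i+1} = (2619 - m_{i+1}^2)/d_i, a_{i+1} = floor((a_0 + m_{i+1})/d_{i+1}):
  m_1 = 1*51 - 0 = 51, d_1 = (2619 - 51^2)/1 = 18/1 = 18, a_1 = floor((51 + 51)/18) = 5.
  m_2 = 18*5 - 51 = 39, d_2 = (2619 - 39^2)/18 = 1098/18 = 61, a_2 = floor((51 + 39)/61) = 1.
  m_3 = 61*1 - 39 = 22, d_3 = (2619 - 22^2)/61 = 2135/61 = 35, a_3 = floor((51 + 22)/35) = 2.
  m_4 = 35*2 - 22 = 48, d_4 = (2619 - 48^2)/35 = 315/35 = 9, a_4 = floor((51 + 48)/9) = 11.
  m_5 = 9*11 - 48 = 51, d_5 = (2619 - 51^2)/9 = 18/9 = 2, a_5 = floor((51 + 51)/2) = 51.
  m_6 = 2*51 - 51 = 51, d_6 = (2619 - 51^2)/2 = 18/2 = 9, a_6 = floor((51 + 51)/9) = 11.
  m_7 = 9*11 - 51 = 48, d_7 = (2619 - 48^2)/9 = 315/9 = 35, a_7 = floor((51 + 48)/35) = 2.
  m_8 = 35*2 - 48 = 22, d_8 = (2619 - 22^2)/35 = 2135/35 = 61, a_8 = floor((51 + 22)/61) = 1.
  m_9 = 61*1 - 22 = 39, d_9 = (2619 - 39^2)/61 = 1098/61 = 18, a_9 = floor((51 + 39)/18) = 5.
  m_10 = 18*5 - 39 = 51, d_10 = (2619 - 51^2)/18 = 18/18 = 1, a_10 = floor((51 + 51)/1) = 102.
  m_11 = 1*102 - 51 = 51, d_11 = (2619 - 51^2)/1 = 18/1 = 18: (m_11, d_11) = (m_1, d_1) = (51, 18), so from here the quotients repeat a_1, ..., a_10; the period length is 10.
Hence the expansion of sqrt(2619) is a_0 = 51 followed by the repeating block 5, 1, 2, 11, 51, 11, 2, 1, 5, 102 (period 10).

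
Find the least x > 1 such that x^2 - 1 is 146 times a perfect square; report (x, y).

First expand sqrt(146) as a continued fraction. With x_i = (sqrt(146) + m_i)/d_i and (m_0, d_0) = (0, 1): a_0 = floor(sqrt(146)) = 12, since 12^2 = 144 <= 146 < 169 = 13^2.
Iterate m_{i+1} = d_i*a_i - m_i, d_{i+1} = (146 - m_{i+1}^2)/d_i, a_{i+1} = floor((a_0 + m_{i+1})/d_{i+1}):
  m_1 = 1*12 - 0 = 12, d_1 = (146 - 12^2)/1 = 2/1 = 2, a_1 = floor((12 + 12)/2) = 12.
  m_2 = 2*12 - 12 = 12, d_2 = (146 - 12^2)/2 = 2/2 = 1, a_2 = floor((12 + 12)/1) = 24.
  m_3 = 1*24 - 12 = 12, d_3 = (146 - 12^2)/1 = 2/1 = 2: (m_3, d_3) = (m_1, d_1) = (12, 2), so from here the quotients repeat a_1, a_2; the period length is 2.
So sqrt(146) = [12; (12, 24)] with period length k = 2.
k is even, so the fundamental solution of x^2 - 146y^2 = 1 is (p_{k-1}, q_{k-1}) = (p_1, q_1); compute convergents through index 1.
Convergents (p_i = a_i*p_{i-1} + p_{i-2}, q_i = a_i*q_{i-1} + q_{i-2} with p_{-2}=0, p_{-1}=1, q_{-2}=1, q_{-1}=0):
  i=0: a_0=12, p_0 = 12*1 + 0 = 12, q_0 = 12*0 + 1 = 1.
  i=1: a_1=12, p_1 = 12*12 + 1 = 145, q_1 = 12*1 + 0 = 12.
Check: 145^2 - 146*12^2 = 21025 - 21024 = 1, so (x, y) = (145, 12) solves the equation, and by the theorem it is the least positive solution.

(x, y) = (145, 12)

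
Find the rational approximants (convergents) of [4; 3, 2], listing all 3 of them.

4/1, 13/3, 30/7

Using the convergent recurrence p_i = a_i*p_{i-1} + p_{i-2}, q_i = a_i*q_{i-1} + q_{i-2} with p_{-2}=0, p_{-1}=1, q_{-2}=1, q_{-1}=0:
  i=0: a_0=4, p_0 = 4*1 + 0 = 4, q_0 = 4*0 + 1 = 1.
  i=1: a_1=3, p_1 = 3*4 + 1 = 13, q_1 = 3*1 + 0 = 3.
  i=2: a_2=2, p_2 = 2*13 + 4 = 30, q_2 = 2*3 + 1 = 7.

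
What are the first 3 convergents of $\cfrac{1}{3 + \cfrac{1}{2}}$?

0/1, 1/3, 2/7

Using the convergent recurrence p_i = a_i*p_{i-1} + p_{i-2}, q_i = a_i*q_{i-1} + q_{i-2} with p_{-2}=0, p_{-1}=1, q_{-2}=1, q_{-1}=0:
  i=0: a_0=0, p_0 = 0*1 + 0 = 0, q_0 = 0*0 + 1 = 1.
  i=1: a_1=3, p_1 = 3*0 + 1 = 1, q_1 = 3*1 + 0 = 3.
  i=2: a_2=2, p_2 = 2*1 + 0 = 2, q_2 = 2*3 + 1 = 7.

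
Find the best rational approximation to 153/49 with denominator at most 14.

25/8

Expand x = 153/49 as a continued fraction with the Euclidean algorithm:
  153 = 3*49 + 6, so a_0 = 3.
  49 = 8*6 + 1, so a_1 = 8.
  6 = 6*1 + 0, so a_2 = 6.
so x = [3; 8, 6].
Convergents (p_i = a_i*p_{i-1} + p_{i-2}, q_i = a_i*q_{i-1} + q_{i-2} with p_{-2}=0, p_{-1}=1, q_{-2}=1, q_{-1}=0), until the denominator exceeds 14:
  i=0: a_0=3, p_0 = 3*1 + 0 = 3, q_0 = 3*0 + 1 = 1.
  i=1: a_1=8, p_1 = 8*3 + 1 = 25, q_1 = 8*1 + 0 = 8.
  i=2: a_2=6, p_2 = 6*25 + 3 = 153, q_2 = 6*8 + 1 = 49.
q_2 = 49 > 14, so the last convergent with denominator <= 14 is p_1/q_1 = 25/8.
The closest fraction with denominator <= 14 is either p_1/q_1 or the intermediate fraction (k*p_1 + p_0)/(k*q_1 + q_0) with the largest k >= 1 whose denominator stays <= 14; these approach x as k grows, and every other convergent or intermediate fraction in range is farther away.
Largest k: floor((14 - q_0)/q_1) = floor((14 - 1)/8) = 1.
That gives (1*25 + 3)/(1*8 + 1) = 28/9.
Compare the errors: |x - 25/8| = |153*8 - 25*49|/(49*8) = 1/392, and |x - 28/9| = |153*9 - 28*49|/(49*9) = 5/441.
Cross-multiplying, 1*441 = 441 < 1960 = 5*392, so 1/392 is smaller: the convergent 25/8 is closer to x than 28/9.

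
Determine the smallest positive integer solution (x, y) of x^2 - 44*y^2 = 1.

(x, y) = (199, 30)

First expand sqrt(44) as a continued fraction. With x_i = (sqrt(44) + m_i)/d_i and (m_0, d_0) = (0, 1): a_0 = floor(sqrt(44)) = 6, since 6^2 = 36 <= 44 < 49 = 7^2.
Iterate m_{i+1} = d_i*a_i - m_i, d_{i+1} = (44 - m_{i+1}^2)/d_i, a_{i+1} = floor((a_0 + m_{i+1})/d_{i+1}):
  m_1 = 1*6 - 0 = 6, d_1 = (44 - 6^2)/1 = 8/1 = 8, a_1 = floor((6 + 6)/8) = 1.
  m_2 = 8*1 - 6 = 2, d_2 = (44 - 2^2)/8 = 40/8 = 5, a_2 = floor((6 + 2)/5) = 1.
  m_3 = 5*1 - 2 = 3, d_3 = (44 - 3^2)/5 = 35/5 = 7, a_3 = floor((6 + 3)/7) = 1.
  m_4 = 7*1 - 3 = 4, d_4 = (44 - 4^2)/7 = 28/7 = 4, a_4 = floor((6 + 4)/4) = 2.
  m_5 = 4*2 - 4 = 4, d_5 = (44 - 4^2)/4 = 28/4 = 7, a_5 = floor((6 + 4)/7) = 1.
  m_6 = 7*1 - 4 = 3, d_6 = (44 - 3^2)/7 = 35/7 = 5, a_6 = floor((6 + 3)/5) = 1.
  m_7 = 5*1 - 3 = 2, d_7 = (44 - 2^2)/5 = 40/5 = 8, a_7 = floor((6 + 2)/8) = 1.
  m_8 = 8*1 - 2 = 6, d_8 = (44 - 6^2)/8 = 8/8 = 1, a_8 = floor((6 + 6)/1) = 12.
  m_9 = 1*12 - 6 = 6, d_9 = (44 - 6^2)/1 = 8/1 = 8: (m_9, d_9) = (m_1, d_1) = (6, 8), so from here the quotients repeat a_1, ..., a_8; the period length is 8.
So sqrt(44) = [6; (1, 1, 1, 2, 1, 1, 1, 12)] with period length k = 8.
k is even, so the fundamental solution of x^2 - 44y^2 = 1 is (p_{k-1}, q_{k-1}) = (p_7, q_7); compute convergents through index 7.
Convergents (p_i = a_i*p_{i-1} + p_{i-2}, q_i = a_i*q_{i-1} + q_{i-2} with p_{-2}=0, p_{-1}=1, q_{-2}=1, q_{-1}=0):
  i=0: a_0=6, p_0 = 6*1 + 0 = 6, q_0 = 6*0 + 1 = 1.
  i=1: a_1=1, p_1 = 1*6 + 1 = 7, q_1 = 1*1 + 0 = 1.
  i=2: a_2=1, p_2 = 1*7 + 6 = 13, q_2 = 1*1 + 1 = 2.
  i=3: a_3=1, p_3 = 1*13 + 7 = 20, q_3 = 1*2 + 1 = 3.
  i=4: a_4=2, p_4 = 2*20 + 13 = 53, q_4 = 2*3 + 2 = 8.
  i=5: a_5=1, p_5 = 1*53 + 20 = 73, q_5 = 1*8 + 3 = 11.
  i=6: a_6=1, p_6 = 1*73 + 53 = 126, q_6 = 1*11 + 8 = 19.
  i=7: a_7=1, p_7 = 1*126 + 73 = 199, q_7 = 1*19 + 11 = 30.
Check: 199^2 - 44*30^2 = 39601 - 39600 = 1, so (x, y) = (199, 30) solves the equation, and by the theorem it is the least positive solution.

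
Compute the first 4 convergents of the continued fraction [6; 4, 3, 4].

Using the convergent recurrence p_i = a_i*p_{i-1} + p_{i-2}, q_i = a_i*q_{i-1} + q_{i-2} with p_{-2}=0, p_{-1}=1, q_{-2}=1, q_{-1}=0:
  i=0: a_0=6, p_0 = 6*1 + 0 = 6, q_0 = 6*0 + 1 = 1.
  i=1: a_1=4, p_1 = 4*6 + 1 = 25, q_1 = 4*1 + 0 = 4.
  i=2: a_2=3, p_2 = 3*25 + 6 = 81, q_2 = 3*4 + 1 = 13.
  i=3: a_3=4, p_3 = 4*81 + 25 = 349, q_3 = 4*13 + 4 = 56.

6/1, 25/4, 81/13, 349/56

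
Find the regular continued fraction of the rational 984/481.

[2; 21, 1, 6, 3]

Run the Euclidean algorithm on 984 and 481; the successive quotients are the partial quotients a_0, a_1, ... (each step inverts the fractional part left over by the previous one):
  984 = 2*481 + 22, so a_0 = 2.
  481 = 21*22 + 19, so a_1 = 21.
  22 = 1*19 + 3, so a_2 = 1.
  19 = 6*3 + 1, so a_3 = 6.
  3 = 3*1 + 0, so a_4 = 3.
The remainder reaches 0 after 5 divisions, so the expansion has 5 partial quotients, read off in order.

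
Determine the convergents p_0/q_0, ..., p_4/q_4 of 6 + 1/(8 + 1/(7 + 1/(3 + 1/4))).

Using the convergent recurrence p_i = a_i*p_{i-1} + p_{i-2}, q_i = a_i*q_{i-1} + q_{i-2} with p_{-2}=0, p_{-1}=1, q_{-2}=1, q_{-1}=0:
  i=0: a_0=6, p_0 = 6*1 + 0 = 6, q_0 = 6*0 + 1 = 1.
  i=1: a_1=8, p_1 = 8*6 + 1 = 49, q_1 = 8*1 + 0 = 8.
  i=2: a_2=7, p_2 = 7*49 + 6 = 349, q_2 = 7*8 + 1 = 57.
  i=3: a_3=3, p_3 = 3*349 + 49 = 1096, q_3 = 3*57 + 8 = 179.
  i=4: a_4=4, p_4 = 4*1096 + 349 = 4733, q_4 = 4*179 + 57 = 773.

6/1, 49/8, 349/57, 1096/179, 4733/773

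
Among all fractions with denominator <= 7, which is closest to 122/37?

23/7

Expand x = 122/37 as a continued fraction with the Euclidean algorithm:
  122 = 3*37 + 11, so a_0 = 3.
  37 = 3*11 + 4, so a_1 = 3.
  11 = 2*4 + 3, so a_2 = 2.
  4 = 1*3 + 1, so a_3 = 1.
  3 = 3*1 + 0, so a_4 = 3.
so x = [3; 3, 2, 1, 3].
Convergents (p_i = a_i*p_{i-1} + p_{i-2}, q_i = a_i*q_{i-1} + q_{i-2} with p_{-2}=0, p_{-1}=1, q_{-2}=1, q_{-1}=0), until the denominator exceeds 7:
  i=0: a_0=3, p_0 = 3*1 + 0 = 3, q_0 = 3*0 + 1 = 1.
  i=1: a_1=3, p_1 = 3*3 + 1 = 10, q_1 = 3*1 + 0 = 3.
  i=2: a_2=2, p_2 = 2*10 + 3 = 23, q_2 = 2*3 + 1 = 7.
  i=3: a_3=1, p_3 = 1*23 + 10 = 33, q_3 = 1*7 + 3 = 10.
q_3 = 10 > 7, so the last convergent with denominator <= 7 is p_2/q_2 = 23/7.
The closest fraction with denominator <= 7 is either p_2/q_2 or the intermediate fraction (k*p_2 + p_1)/(k*q_2 + q_1) with the largest k >= 1 whose denominator stays <= 7; these approach x as k grows, and every other convergent or intermediate fraction in range is farther away.
Largest k: floor((7 - q_1)/q_2) = floor((7 - 3)/7) = 0.
Since k = 0, no intermediate fraction beyond p_2/q_2 has denominator <= 7, so the convergent 23/7 is the closest (its error is |122*7 - 23*37|/(37*7) = 3/259).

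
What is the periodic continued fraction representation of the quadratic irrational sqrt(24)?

Write x_i = (sqrt(24) + m_i)/d_i with (m_0, d_0) = (0, 1). a_0 = floor(sqrt(24)) = 4, since 4^2 = 16 <= 24 < 25 = 5^2.
Iterate m_{i+1} = d_i*a_i - m_i, d_{i+1} = (24 - m_{i+1}^2)/d_i, a_{i+1} = floor((a_0 + m_{i+1})/d_{i+1}):
  m_1 = 1*4 - 0 = 4, d_1 = (24 - 4^2)/1 = 8/1 = 8, a_1 = floor((4 + 4)/8) = 1.
  m_2 = 8*1 - 4 = 4, d_2 = (24 - 4^2)/8 = 8/8 = 1, a_2 = floor((4 + 4)/1) = 8.
  m_3 = 1*8 - 4 = 4, d_3 = (24 - 4^2)/1 = 8/1 = 8: (m_3, d_3) = (m_1, d_1) = (4, 8), so from here the quotients repeat a_1, a_2; the period length is 2.
Hence the expansion of sqrt(24) is a_0 = 4 followed by the repeating block 1, 8 (period 2).

[4; (1, 8)]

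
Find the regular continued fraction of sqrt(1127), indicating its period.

Write x_i = (sqrt(1127) + m_i)/d_i with (m_0, d_0) = (0, 1). a_0 = floor(sqrt(1127)) = 33, since 33^2 = 1089 <= 1127 < 1156 = 34^2.
Iterate m_{i+1} = d_i*a_i - m_i, d_{i+1} = (1127 - m_{i+1}^2)/d_i, a_{i+1} = floor((a_0 + m_{i+1})/d_{i+1}):
  m_1 = 1*33 - 0 = 33, d_1 = (1127 - 33^2)/1 = 38/1 = 38, a_1 = floor((33 + 33)/38) = 1.
  m_2 = 38*1 - 33 = 5, d_2 = (1127 - 5^2)/38 = 1102/38 = 29, a_2 = floor((33 + 5)/29) = 1.
  m_3 = 29*1 - 5 = 24, d_3 = (1127 - 24^2)/29 = 551/29 = 19, a_3 = floor((33 + 24)/19) = 3.
  m_4 = 19*3 - 24 = 33, d_4 = (1127 - 33^2)/19 = 38/19 = 2, a_4 = floor((33 + 33)/2) = 33.
  m_5 = 2*33 - 33 = 33, d_5 = (1127 - 33^2)/2 = 38/2 = 19, a_5 = floor((33 + 33)/19) = 3.
  m_6 = 19*3 - 33 = 24, d_6 = (1127 - 24^2)/19 = 551/19 = 29, a_6 = floor((33 + 24)/29) = 1.
  m_7 = 29*1 - 24 = 5, d_7 = (1127 - 5^2)/29 = 1102/29 = 38, a_7 = floor((33 + 5)/38) = 1.
  m_8 = 38*1 - 5 = 33, d_8 = (1127 - 33^2)/38 = 38/38 = 1, a_8 = floor((33 + 33)/1) = 66.
  m_9 = 1*66 - 33 = 33, d_9 = (1127 - 33^2)/1 = 38/1 = 38: (m_9, d_9) = (m_1, d_1) = (33, 38), so from here the quotients repeat a_1, ..., a_8; the period length is 8.
Hence the expansion of sqrt(1127) is a_0 = 33 followed by the repeating block 1, 1, 3, 33, 3, 1, 1, 66 (period 8).

[33; (1, 1, 3, 33, 3, 1, 1, 66)]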